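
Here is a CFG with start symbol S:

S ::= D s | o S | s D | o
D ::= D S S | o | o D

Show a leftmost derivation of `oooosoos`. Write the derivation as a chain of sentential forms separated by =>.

S => Ds => DSSs => oSSs => ooSSs => oooSSs => oooDsSs => oooosSs => oooosoSs => oooosoos

S => Ds   [S ::= D s]
Ds => DSSs   [D ::= D S S]
DSSs => oSSs   [D ::= o]
oSSs => ooSSs   [S ::= o S]
ooSSs => oooSSs   [S ::= o S]
oooSSs => oooDsSs   [S ::= D s]
oooDsSs => oooosSs   [D ::= o]
oooosSs => oooosoSs   [S ::= o S]
oooosoSs => oooosoos   [S ::= o]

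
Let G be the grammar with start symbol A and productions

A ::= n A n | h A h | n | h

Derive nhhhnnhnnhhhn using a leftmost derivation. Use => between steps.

A => nAn => nhAhn => nhhAhhn => nhhhAhhhn => nhhhnAnhhhn => nhhhnnAnnhhhn => nhhhnnhnnhhhn

A => nAn   [A ::= n A n]
nAn => nhAhn   [A ::= h A h]
nhAhn => nhhAhhn   [A ::= h A h]
nhhAhhn => nhhhAhhhn   [A ::= h A h]
nhhhAhhhn => nhhhnAnhhhn   [A ::= n A n]
nhhhnAnhhhn => nhhhnnAnnhhhn   [A ::= n A n]
nhhhnnAnnhhhn => nhhhnnhnnhhhn   [A ::= h]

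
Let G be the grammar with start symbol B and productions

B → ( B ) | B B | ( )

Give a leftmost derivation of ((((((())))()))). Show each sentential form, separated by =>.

B => (B) => ((B)) => (((B))) => (((BB))) => ((((B)B))) => (((((B))B))) => ((((((B)))B))) => ((((((())))B))) => ((((((())))())))

B => (B)   [B → ( B )]
(B) => ((B))   [B → ( B )]
((B)) => (((B)))   [B → ( B )]
(((B))) => (((BB)))   [B → B B]
(((BB))) => ((((B)B)))   [B → ( B )]
((((B)B))) => (((((B))B)))   [B → ( B )]
(((((B))B))) => ((((((B)))B)))   [B → ( B )]
((((((B)))B))) => ((((((())))B)))   [B → ( )]
((((((())))B))) => ((((((())))())))   [B → ( )]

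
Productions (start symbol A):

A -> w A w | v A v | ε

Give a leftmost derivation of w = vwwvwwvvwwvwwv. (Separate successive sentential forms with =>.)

A=>vAv=>vwAwv=>vwwAwwv=>vwwvAvwwv=>vwwvwAwvwwv=>vwwvwwAwwvwwv=>vwwvwwvAvwwvwwv=>vwwvwwvvwwvwwv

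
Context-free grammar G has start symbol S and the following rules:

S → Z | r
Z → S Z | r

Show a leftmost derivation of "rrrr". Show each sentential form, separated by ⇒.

S ⇒ Z   [S → Z]
Z ⇒ SZ   [Z → S Z]
SZ ⇒ ZZ   [S → Z]
ZZ ⇒ SZZ   [Z → S Z]
SZZ ⇒ rZZ   [S → r]
rZZ ⇒ rSZZ   [Z → S Z]
rSZZ ⇒ rrZZ   [S → r]
rrZZ ⇒ rrrZ   [Z → r]
rrrZ ⇒ rrrr   [Z → r]

S ⇒ Z ⇒ SZ ⇒ ZZ ⇒ SZZ ⇒ rZZ ⇒ rSZZ ⇒ rrZZ ⇒ rrrZ ⇒ rrrr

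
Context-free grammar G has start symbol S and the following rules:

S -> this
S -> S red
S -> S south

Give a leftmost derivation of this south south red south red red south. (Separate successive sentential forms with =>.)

S => S south => S red south => S red red south => S south red red south => S red south red red south => S south red south red red south => S south south red south red red south => this south south red south red red south

S => S south   [S -> S south]
S south => S red south   [S -> S red]
S red south => S red red south   [S -> S red]
S red red south => S south red red south   [S -> S south]
S south red red south => S red south red red south   [S -> S red]
S red south red red south => S south red south red red south   [S -> S south]
S south red south red red south => S south south red south red red south   [S -> S south]
S south south red south red red south => this south south red south red red south   [S -> this]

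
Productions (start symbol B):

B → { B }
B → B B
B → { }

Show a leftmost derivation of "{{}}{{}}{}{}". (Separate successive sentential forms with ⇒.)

B⇒BB⇒BBB⇒{B}BB⇒{{}}BB⇒{{}}BBB⇒{{}}{B}BB⇒{{}}{{}}BB⇒{{}}{{}}{}B⇒{{}}{{}}{}{}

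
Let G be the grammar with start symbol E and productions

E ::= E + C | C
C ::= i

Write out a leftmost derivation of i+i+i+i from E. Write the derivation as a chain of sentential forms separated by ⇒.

E ⇒ E+C ⇒ E+C+C ⇒ E+C+C+C ⇒ C+C+C+C ⇒ i+C+C+C ⇒ i+i+C+C ⇒ i+i+i+C ⇒ i+i+i+i

E ⇒ E+C   [E ::= E + C]
E+C ⇒ E+C+C   [E ::= E + C]
E+C+C ⇒ E+C+C+C   [E ::= E + C]
E+C+C+C ⇒ C+C+C+C   [E ::= C]
C+C+C+C ⇒ i+C+C+C   [C ::= i]
i+C+C+C ⇒ i+i+C+C   [C ::= i]
i+i+C+C ⇒ i+i+i+C   [C ::= i]
i+i+i+C ⇒ i+i+i+i   [C ::= i]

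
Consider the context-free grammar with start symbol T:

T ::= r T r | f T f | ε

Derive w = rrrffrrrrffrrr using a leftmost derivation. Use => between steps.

T=>rTr=>rrTrr=>rrrTrrr=>rrrfTfrrr=>rrrffTffrrr=>rrrffrTrffrrr=>rrrffrrTrrffrrr=>rrrffrrrrffrrr

T => rTr   [T ::= r T r]
rTr => rrTrr   [T ::= r T r]
rrTrr => rrrTrrr   [T ::= r T r]
rrrTrrr => rrrfTfrrr   [T ::= f T f]
rrrfTfrrr => rrrffTffrrr   [T ::= f T f]
rrrffTffrrr => rrrffrTrffrrr   [T ::= r T r]
rrrffrTrffrrr => rrrffrrTrrffrrr   [T ::= r T r]
rrrffrrTrrffrrr => rrrffrrrrffrrr   [T ::= ε]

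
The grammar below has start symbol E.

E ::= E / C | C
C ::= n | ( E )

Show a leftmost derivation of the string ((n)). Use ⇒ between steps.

E ⇒ C ⇒ (E) ⇒ (C) ⇒ ((E)) ⇒ ((C)) ⇒ ((n))

E ⇒ C   [E ::= C]
C ⇒ (E)   [C ::= ( E )]
(E) ⇒ (C)   [E ::= C]
(C) ⇒ ((E))   [C ::= ( E )]
((E)) ⇒ ((C))   [E ::= C]
((C)) ⇒ ((n))   [C ::= n]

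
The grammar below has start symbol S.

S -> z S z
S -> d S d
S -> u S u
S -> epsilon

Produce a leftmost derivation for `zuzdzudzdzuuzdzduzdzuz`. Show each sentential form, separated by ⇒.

S ⇒ zSz   [S -> z S z]
zSz ⇒ zuSuz   [S -> u S u]
zuSuz ⇒ zuzSzuz   [S -> z S z]
zuzSzuz ⇒ zuzdSdzuz   [S -> d S d]
zuzdSdzuz ⇒ zuzdzSzdzuz   [S -> z S z]
zuzdzSzdzuz ⇒ zuzdzuSuzdzuz   [S -> u S u]
zuzdzuSuzdzuz ⇒ zuzdzudSduzdzuz   [S -> d S d]
zuzdzudSduzdzuz ⇒ zuzdzudzSzduzdzuz   [S -> z S z]
zuzdzudzSzduzdzuz ⇒ zuzdzudzdSdzduzdzuz   [S -> d S d]
zuzdzudzdSdzduzdzuz ⇒ zuzdzudzdzSzdzduzdzuz   [S -> z S z]
zuzdzudzdzSzdzduzdzuz ⇒ zuzdzudzdzuSuzdzduzdzuz   [S -> u S u]
zuzdzudzdzuSuzdzduzdzuz ⇒ zuzdzudzdzuuzdzduzdzuz   [S -> epsilon]

S⇒zSz⇒zuSuz⇒zuzSzuz⇒zuzdSdzuz⇒zuzdzSzdzuz⇒zuzdzuSuzdzuz⇒zuzdzudSduzdzuz⇒zuzdzudzSzduzdzuz⇒zuzdzudzdSdzduzdzuz⇒zuzdzudzdzSzdzduzdzuz⇒zuzdzudzdzuSuzdzduzdzuz⇒zuzdzudzdzuuzdzduzdzuz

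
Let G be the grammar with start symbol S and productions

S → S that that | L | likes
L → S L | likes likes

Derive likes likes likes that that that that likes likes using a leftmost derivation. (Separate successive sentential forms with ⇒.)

S ⇒ L ⇒ S L ⇒ S that that L ⇒ S that that that that L ⇒ L that that that that L ⇒ S L that that that that L ⇒ likes L that that that that L ⇒ likes likes likes that that that that L ⇒ likes likes likes that that that that likes likes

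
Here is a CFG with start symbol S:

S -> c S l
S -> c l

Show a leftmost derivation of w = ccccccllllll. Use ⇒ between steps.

S ⇒ cSl   [S -> c S l]
cSl ⇒ ccSll   [S -> c S l]
ccSll ⇒ cccSlll   [S -> c S l]
cccSlll ⇒ ccccSllll   [S -> c S l]
ccccSllll ⇒ cccccSlllll   [S -> c S l]
cccccSlllll ⇒ ccccccllllll   [S -> c l]

S ⇒ cSl ⇒ ccSll ⇒ cccSlll ⇒ ccccSllll ⇒ cccccSlllll ⇒ ccccccllllll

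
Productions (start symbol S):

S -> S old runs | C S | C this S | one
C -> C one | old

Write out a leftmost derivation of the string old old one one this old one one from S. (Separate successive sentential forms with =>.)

S => C S => old S => old C this S => old C one this S => old C one one this S => old old one one this S => old old one one this C S => old old one one this C one S => old old one one this old one S => old old one one this old one one

S => C S   [S -> C S]
C S => old S   [C -> old]
old S => old C this S   [S -> C this S]
old C this S => old C one this S   [C -> C one]
old C one this S => old C one one this S   [C -> C one]
old C one one this S => old old one one this S   [C -> old]
old old one one this S => old old one one this C S   [S -> C S]
old old one one this C S => old old one one this C one S   [C -> C one]
old old one one this C one S => old old one one this old one S   [C -> old]
old old one one this old one S => old old one one this old one one   [S -> one]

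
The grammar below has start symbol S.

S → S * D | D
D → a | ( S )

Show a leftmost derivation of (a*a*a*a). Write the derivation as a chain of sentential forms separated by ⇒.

S ⇒ D   [S → D]
D ⇒ (S)   [D → ( S )]
(S) ⇒ (S*D)   [S → S * D]
(S*D) ⇒ (S*D*D)   [S → S * D]
(S*D*D) ⇒ (S*D*D*D)   [S → S * D]
(S*D*D*D) ⇒ (D*D*D*D)   [S → D]
(D*D*D*D) ⇒ (a*D*D*D)   [D → a]
(a*D*D*D) ⇒ (a*a*D*D)   [D → a]
(a*a*D*D) ⇒ (a*a*a*D)   [D → a]
(a*a*a*D) ⇒ (a*a*a*a)   [D → a]

S⇒D⇒(S)⇒(S*D)⇒(S*D*D)⇒(S*D*D*D)⇒(D*D*D*D)⇒(a*D*D*D)⇒(a*a*D*D)⇒(a*a*a*D)⇒(a*a*a*a)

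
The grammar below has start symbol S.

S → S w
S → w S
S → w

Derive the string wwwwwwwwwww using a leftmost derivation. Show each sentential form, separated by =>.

S=>Sw=>Sww=>Swww=>Swwww=>wSwwww=>wwSwwww=>wwSwwwww=>wwwSwwwww=>wwwwSwwwww=>wwwwSwwwwww=>wwwwwwwwwww

S => Sw   [S → S w]
Sw => Sww   [S → S w]
Sww => Swww   [S → S w]
Swww => Swwww   [S → S w]
Swwww => wSwwww   [S → w S]
wSwwww => wwSwwww   [S → w S]
wwSwwww => wwSwwwww   [S → S w]
wwSwwwww => wwwSwwwww   [S → w S]
wwwSwwwww => wwwwSwwwww   [S → w S]
wwwwSwwwww => wwwwSwwwwww   [S → S w]
wwwwSwwwwww => wwwwwwwwwww   [S → w]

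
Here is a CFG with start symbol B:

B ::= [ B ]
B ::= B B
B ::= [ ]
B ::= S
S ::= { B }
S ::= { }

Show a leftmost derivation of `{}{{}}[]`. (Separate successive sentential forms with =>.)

B=>BB=>SB=>{}B=>{}BB=>{}SB=>{}{B}B=>{}{S}B=>{}{{}}B=>{}{{}}[]

B => BB   [B ::= B B]
BB => SB   [B ::= S]
SB => {}B   [S ::= { }]
{}B => {}BB   [B ::= B B]
{}BB => {}SB   [B ::= S]
{}SB => {}{B}B   [S ::= { B }]
{}{B}B => {}{S}B   [B ::= S]
{}{S}B => {}{{}}B   [S ::= { }]
{}{{}}B => {}{{}}[]   [B ::= [ ]]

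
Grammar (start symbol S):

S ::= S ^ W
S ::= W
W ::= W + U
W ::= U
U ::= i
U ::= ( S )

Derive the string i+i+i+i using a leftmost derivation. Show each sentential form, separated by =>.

S => W   [S ::= W]
W => W+U   [W ::= W + U]
W+U => W+U+U   [W ::= W + U]
W+U+U => W+U+U+U   [W ::= W + U]
W+U+U+U => U+U+U+U   [W ::= U]
U+U+U+U => i+U+U+U   [U ::= i]
i+U+U+U => i+i+U+U   [U ::= i]
i+i+U+U => i+i+i+U   [U ::= i]
i+i+i+U => i+i+i+i   [U ::= i]

S=>W=>W+U=>W+U+U=>W+U+U+U=>U+U+U+U=>i+U+U+U=>i+i+U+U=>i+i+i+U=>i+i+i+i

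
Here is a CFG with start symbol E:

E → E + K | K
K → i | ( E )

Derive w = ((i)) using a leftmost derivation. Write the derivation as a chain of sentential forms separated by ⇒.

E ⇒ K ⇒ (E) ⇒ (K) ⇒ ((E)) ⇒ ((K)) ⇒ ((i))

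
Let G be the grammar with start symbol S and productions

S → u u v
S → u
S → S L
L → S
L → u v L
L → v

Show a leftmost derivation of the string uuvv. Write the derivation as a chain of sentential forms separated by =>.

S => SL => uuvL => uuvv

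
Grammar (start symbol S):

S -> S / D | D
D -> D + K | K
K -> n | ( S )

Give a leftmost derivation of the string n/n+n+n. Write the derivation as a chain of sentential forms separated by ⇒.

S ⇒ S/D ⇒ D/D ⇒ K/D ⇒ n/D ⇒ n/D+K ⇒ n/D+K+K ⇒ n/K+K+K ⇒ n/n+K+K ⇒ n/n+n+K ⇒ n/n+n+n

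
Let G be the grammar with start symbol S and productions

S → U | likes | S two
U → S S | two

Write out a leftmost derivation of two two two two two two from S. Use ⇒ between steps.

S ⇒ S two   [S → S two]
S two ⇒ S two two   [S → S two]
S two two ⇒ S two two two   [S → S two]
S two two two ⇒ S two two two two   [S → S two]
S two two two two ⇒ U two two two two   [S → U]
U two two two two ⇒ S S two two two two   [U → S S]
S S two two two two ⇒ U S two two two two   [S → U]
U S two two two two ⇒ two S two two two two   [U → two]
two S two two two two ⇒ two U two two two two   [S → U]
two U two two two two ⇒ two two two two two two   [U → two]

S ⇒ S two ⇒ S two two ⇒ S two two two ⇒ S two two two two ⇒ U two two two two ⇒ S S two two two two ⇒ U S two two two two ⇒ two S two two two two ⇒ two U two two two two ⇒ two two two two two two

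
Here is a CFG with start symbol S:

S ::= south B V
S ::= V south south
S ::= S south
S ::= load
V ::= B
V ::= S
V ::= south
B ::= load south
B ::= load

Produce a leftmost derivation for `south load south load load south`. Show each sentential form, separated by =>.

S => S south => south B V south => south load V south => south load S south => south load south B V south => south load south load V south => south load south load S south => south load south load load south

S => S south   [S ::= S south]
S south => south B V south   [S ::= south B V]
south B V south => south load V south   [B ::= load]
south load V south => south load S south   [V ::= S]
south load S south => south load south B V south   [S ::= south B V]
south load south B V south => south load south load V south   [B ::= load]
south load south load V south => south load south load S south   [V ::= S]
south load south load S south => south load south load load south   [S ::= load]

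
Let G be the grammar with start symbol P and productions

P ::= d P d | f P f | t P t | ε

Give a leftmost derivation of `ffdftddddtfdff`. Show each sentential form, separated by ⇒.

P ⇒ fPf ⇒ ffPff ⇒ ffdPdff ⇒ ffdfPfdff ⇒ ffdftPtfdff ⇒ ffdftdPdtfdff ⇒ ffdftddPddtfdff ⇒ ffdftddddtfdff

P ⇒ fPf   [P ::= f P f]
fPf ⇒ ffPff   [P ::= f P f]
ffPff ⇒ ffdPdff   [P ::= d P d]
ffdPdff ⇒ ffdfPfdff   [P ::= f P f]
ffdfPfdff ⇒ ffdftPtfdff   [P ::= t P t]
ffdftPtfdff ⇒ ffdftdPdtfdff   [P ::= d P d]
ffdftdPdtfdff ⇒ ffdftddPddtfdff   [P ::= d P d]
ffdftddPddtfdff ⇒ ffdftddddtfdff   [P ::= ε]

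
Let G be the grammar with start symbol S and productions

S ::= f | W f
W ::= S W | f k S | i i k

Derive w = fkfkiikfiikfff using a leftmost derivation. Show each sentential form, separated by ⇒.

S ⇒ Wf ⇒ fkSf ⇒ fkWff ⇒ fkfkSff ⇒ fkfkWfff ⇒ fkfkSWfff ⇒ fkfkWfWfff ⇒ fkfkiikfWfff ⇒ fkfkiikfiikfff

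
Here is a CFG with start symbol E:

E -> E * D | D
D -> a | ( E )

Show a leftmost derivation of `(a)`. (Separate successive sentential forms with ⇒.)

E⇒D⇒(E)⇒(D)⇒(a)

E ⇒ D   [E -> D]
D ⇒ (E)   [D -> ( E )]
(E) ⇒ (D)   [E -> D]
(D) ⇒ (a)   [D -> a]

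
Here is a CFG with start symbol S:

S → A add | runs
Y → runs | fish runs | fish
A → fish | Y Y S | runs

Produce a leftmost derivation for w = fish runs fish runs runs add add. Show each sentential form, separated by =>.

S => A add   [S → A add]
A add => Y Y S add   [A → Y Y S]
Y Y S add => fish Y S add   [Y → fish]
fish Y S add => fish runs S add   [Y → runs]
fish runs S add => fish runs A add add   [S → A add]
fish runs A add add => fish runs Y Y S add add   [A → Y Y S]
fish runs Y Y S add add => fish runs fish Y S add add   [Y → fish]
fish runs fish Y S add add => fish runs fish runs S add add   [Y → runs]
fish runs fish runs S add add => fish runs fish runs runs add add   [S → runs]

S => A add => Y Y S add => fish Y S add => fish runs S add => fish runs A add add => fish runs Y Y S add add => fish runs fish Y S add add => fish runs fish runs S add add => fish runs fish runs runs add add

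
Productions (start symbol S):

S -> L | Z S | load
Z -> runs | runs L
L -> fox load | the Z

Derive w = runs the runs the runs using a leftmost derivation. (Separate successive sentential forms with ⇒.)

S ⇒ Z S ⇒ runs L S ⇒ runs the Z S ⇒ runs the runs S ⇒ runs the runs L ⇒ runs the runs the Z ⇒ runs the runs the runs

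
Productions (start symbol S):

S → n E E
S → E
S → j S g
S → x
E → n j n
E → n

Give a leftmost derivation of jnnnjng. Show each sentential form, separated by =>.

S => jSg   [S → j S g]
jSg => jnEEg   [S → n E E]
jnEEg => jnnEg   [E → n]
jnnEg => jnnnjng   [E → n j n]

S => jSg => jnEEg => jnnEg => jnnnjng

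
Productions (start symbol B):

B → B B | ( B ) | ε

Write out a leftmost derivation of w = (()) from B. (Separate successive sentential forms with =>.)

B => (B) => (BB) => ((B)B) => (()B) => (())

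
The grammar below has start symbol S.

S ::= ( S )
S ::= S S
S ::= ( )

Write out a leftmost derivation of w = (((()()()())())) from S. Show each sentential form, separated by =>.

S => (S)   [S ::= ( S )]
(S) => ((S))   [S ::= ( S )]
((S)) => ((SS))   [S ::= S S]
((SS)) => (((S)S))   [S ::= ( S )]
(((S)S)) => (((SS)S))   [S ::= S S]
(((SS)S)) => (((()S)S))   [S ::= ( )]
(((()S)S)) => (((()SS)S))   [S ::= S S]
(((()SS)S)) => (((()SSS)S))   [S ::= S S]
(((()SSS)S)) => (((()()SS)S))   [S ::= ( )]
(((()()SS)S)) => (((()()()S)S))   [S ::= ( )]
(((()()()S)S)) => (((()()()())S))   [S ::= ( )]
(((()()()())S)) => (((()()()())()))   [S ::= ( )]

S=>(S)=>((S))=>((SS))=>(((S)S))=>(((SS)S))=>(((()S)S))=>(((()SS)S))=>(((()SSS)S))=>(((()()SS)S))=>(((()()()S)S))=>(((()()()())S))=>(((()()()())()))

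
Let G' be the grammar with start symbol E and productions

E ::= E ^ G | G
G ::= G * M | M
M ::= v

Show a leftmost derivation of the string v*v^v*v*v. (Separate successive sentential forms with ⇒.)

E ⇒ E^G   [E ::= E ^ G]
E^G ⇒ G^G   [E ::= G]
G^G ⇒ G*M^G   [G ::= G * M]
G*M^G ⇒ M*M^G   [G ::= M]
M*M^G ⇒ v*M^G   [M ::= v]
v*M^G ⇒ v*v^G   [M ::= v]
v*v^G ⇒ v*v^G*M   [G ::= G * M]
v*v^G*M ⇒ v*v^G*M*M   [G ::= G * M]
v*v^G*M*M ⇒ v*v^M*M*M   [G ::= M]
v*v^M*M*M ⇒ v*v^v*M*M   [M ::= v]
v*v^v*M*M ⇒ v*v^v*v*M   [M ::= v]
v*v^v*v*M ⇒ v*v^v*v*v   [M ::= v]

E ⇒ E^G ⇒ G^G ⇒ G*M^G ⇒ M*M^G ⇒ v*M^G ⇒ v*v^G ⇒ v*v^G*M ⇒ v*v^G*M*M ⇒ v*v^M*M*M ⇒ v*v^v*M*M ⇒ v*v^v*v*M ⇒ v*v^v*v*v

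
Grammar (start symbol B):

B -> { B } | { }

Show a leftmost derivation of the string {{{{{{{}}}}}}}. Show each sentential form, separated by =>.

B => {B} => {{B}} => {{{B}}} => {{{{B}}}} => {{{{{B}}}}} => {{{{{{B}}}}}} => {{{{{{{}}}}}}}

B => {B}   [B -> { B }]
{B} => {{B}}   [B -> { B }]
{{B}} => {{{B}}}   [B -> { B }]
{{{B}}} => {{{{B}}}}   [B -> { B }]
{{{{B}}}} => {{{{{B}}}}}   [B -> { B }]
{{{{{B}}}}} => {{{{{{B}}}}}}   [B -> { B }]
{{{{{{B}}}}}} => {{{{{{{}}}}}}}   [B -> { }]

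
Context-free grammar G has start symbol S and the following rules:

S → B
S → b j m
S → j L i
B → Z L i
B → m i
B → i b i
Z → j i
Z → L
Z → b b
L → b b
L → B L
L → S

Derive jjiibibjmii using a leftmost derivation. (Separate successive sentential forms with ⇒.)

S ⇒ jLi   [S → j L i]
jLi ⇒ jSi   [L → S]
jSi ⇒ jBi   [S → B]
jBi ⇒ jZLii   [B → Z L i]
jZLii ⇒ jjiLii   [Z → j i]
jjiLii ⇒ jjiBLii   [L → B L]
jjiBLii ⇒ jjiibiLii   [B → i b i]
jjiibiLii ⇒ jjiibiSii   [L → S]
jjiibiSii ⇒ jjiibibjmii   [S → b j m]

S ⇒ jLi ⇒ jSi ⇒ jBi ⇒ jZLii ⇒ jjiLii ⇒ jjiBLii ⇒ jjiibiLii ⇒ jjiibiSii ⇒ jjiibibjmii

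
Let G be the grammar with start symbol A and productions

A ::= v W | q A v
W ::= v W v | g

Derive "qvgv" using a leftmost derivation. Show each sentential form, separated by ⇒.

A⇒qAv⇒qvWv⇒qvgv

A ⇒ qAv   [A ::= q A v]
qAv ⇒ qvWv   [A ::= v W]
qvWv ⇒ qvgv   [W ::= g]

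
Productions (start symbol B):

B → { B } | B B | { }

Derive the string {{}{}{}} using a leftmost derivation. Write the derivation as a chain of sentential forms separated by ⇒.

B ⇒ {B}   [B → { B }]
{B} ⇒ {BB}   [B → B B]
{BB} ⇒ {BBB}   [B → B B]
{BBB} ⇒ {{}BB}   [B → { }]
{{}BB} ⇒ {{}{}B}   [B → { }]
{{}{}B} ⇒ {{}{}{}}   [B → { }]

B⇒{B}⇒{BB}⇒{BBB}⇒{{}BB}⇒{{}{}B}⇒{{}{}{}}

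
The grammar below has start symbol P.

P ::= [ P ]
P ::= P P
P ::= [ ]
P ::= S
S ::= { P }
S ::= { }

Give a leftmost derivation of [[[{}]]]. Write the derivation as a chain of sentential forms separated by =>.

P => [P]   [P ::= [ P ]]
[P] => [[P]]   [P ::= [ P ]]
[[P]] => [[[P]]]   [P ::= [ P ]]
[[[P]]] => [[[S]]]   [P ::= S]
[[[S]]] => [[[{}]]]   [S ::= { }]

P => [P] => [[P]] => [[[P]]] => [[[S]]] => [[[{}]]]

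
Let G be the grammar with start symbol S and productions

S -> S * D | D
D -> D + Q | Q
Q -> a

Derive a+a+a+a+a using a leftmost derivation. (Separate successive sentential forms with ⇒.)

S⇒D⇒D+Q⇒D+Q+Q⇒D+Q+Q+Q⇒D+Q+Q+Q+Q⇒Q+Q+Q+Q+Q⇒a+Q+Q+Q+Q⇒a+a+Q+Q+Q⇒a+a+a+Q+Q⇒a+a+a+a+Q⇒a+a+a+a+a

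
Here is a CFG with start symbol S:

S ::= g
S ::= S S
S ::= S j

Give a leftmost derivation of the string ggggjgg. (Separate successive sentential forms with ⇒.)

S ⇒ SS ⇒ SSS ⇒ SSSS ⇒ gSSS ⇒ gSjSS ⇒ gSSjSS ⇒ gSSSjSS ⇒ ggSSjSS ⇒ gggSjSS ⇒ ggggjSS ⇒ ggggjgS ⇒ ggggjgg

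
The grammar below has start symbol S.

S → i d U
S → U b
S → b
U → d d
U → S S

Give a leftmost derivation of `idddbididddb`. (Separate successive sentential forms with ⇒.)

S ⇒ idU ⇒ idSS ⇒ idUbS ⇒ idddbS ⇒ idddbidU ⇒ idddbidSS ⇒ idddbididUS ⇒ idddbididddS ⇒ idddbididddb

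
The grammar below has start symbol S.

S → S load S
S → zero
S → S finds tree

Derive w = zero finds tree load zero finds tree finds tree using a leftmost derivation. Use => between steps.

S => S finds tree   [S → S finds tree]
S finds tree => S finds tree finds tree   [S → S finds tree]
S finds tree finds tree => S load S finds tree finds tree   [S → S load S]
S load S finds tree finds tree => S finds tree load S finds tree finds tree   [S → S finds tree]
S finds tree load S finds tree finds tree => zero finds tree load S finds tree finds tree   [S → zero]
zero finds tree load S finds tree finds tree => zero finds tree load zero finds tree finds tree   [S → zero]

S => S finds tree => S finds tree finds tree => S load S finds tree finds tree => S finds tree load S finds tree finds tree => zero finds tree load S finds tree finds tree => zero finds tree load zero finds tree finds tree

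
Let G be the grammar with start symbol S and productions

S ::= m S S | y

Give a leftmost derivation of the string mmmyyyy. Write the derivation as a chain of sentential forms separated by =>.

S=>mSS=>mmSSS=>mmmSSSS=>mmmySSS=>mmmyySS=>mmmyyyS=>mmmyyyy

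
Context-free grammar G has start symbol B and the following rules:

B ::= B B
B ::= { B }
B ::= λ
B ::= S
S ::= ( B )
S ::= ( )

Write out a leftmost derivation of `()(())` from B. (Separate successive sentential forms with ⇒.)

B⇒BB⇒SB⇒()B⇒()S⇒()(B)⇒()(S)⇒()(())

B ⇒ BB   [B ::= B B]
BB ⇒ SB   [B ::= S]
SB ⇒ ()B   [S ::= ( )]
()B ⇒ ()S   [B ::= S]
()S ⇒ ()(B)   [S ::= ( B )]
()(B) ⇒ ()(S)   [B ::= S]
()(S) ⇒ ()(())   [S ::= ( )]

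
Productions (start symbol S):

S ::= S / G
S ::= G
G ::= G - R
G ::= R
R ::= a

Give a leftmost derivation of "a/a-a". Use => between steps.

S => S/G => G/G => R/G => a/G => a/G-R => a/R-R => a/a-R => a/a-a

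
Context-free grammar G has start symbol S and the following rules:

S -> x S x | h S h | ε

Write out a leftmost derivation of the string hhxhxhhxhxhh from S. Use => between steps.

S => hSh => hhShh => hhxSxhh => hhxhShxhh => hhxhxSxhxhh => hhxhxhShxhxhh => hhxhxhhxhxhh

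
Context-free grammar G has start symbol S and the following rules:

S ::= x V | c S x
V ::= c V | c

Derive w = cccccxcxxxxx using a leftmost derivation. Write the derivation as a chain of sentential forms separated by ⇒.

S⇒cSx⇒ccSxx⇒cccSxxx⇒ccccSxxxx⇒cccccSxxxxx⇒cccccxVxxxxx⇒cccccxcxxxxx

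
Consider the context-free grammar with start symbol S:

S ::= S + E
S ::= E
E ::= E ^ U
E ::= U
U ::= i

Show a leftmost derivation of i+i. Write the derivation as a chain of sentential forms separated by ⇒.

S⇒S+E⇒E+E⇒U+E⇒i+E⇒i+U⇒i+i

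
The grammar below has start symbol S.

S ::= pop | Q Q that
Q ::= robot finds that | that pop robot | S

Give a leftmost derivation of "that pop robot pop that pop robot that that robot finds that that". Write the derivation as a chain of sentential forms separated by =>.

S => Q Q that => S Q that => Q Q that Q that => that pop robot Q that Q that => that pop robot S that Q that => that pop robot Q Q that that Q that => that pop robot S Q that that Q that => that pop robot pop Q that that Q that => that pop robot pop that pop robot that that Q that => that pop robot pop that pop robot that that robot finds that that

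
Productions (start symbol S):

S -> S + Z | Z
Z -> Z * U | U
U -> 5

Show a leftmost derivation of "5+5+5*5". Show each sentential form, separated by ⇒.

S ⇒ S+Z ⇒ S+Z+Z ⇒ Z+Z+Z ⇒ U+Z+Z ⇒ 5+Z+Z ⇒ 5+U+Z ⇒ 5+5+Z ⇒ 5+5+Z*U ⇒ 5+5+U*U ⇒ 5+5+5*U ⇒ 5+5+5*5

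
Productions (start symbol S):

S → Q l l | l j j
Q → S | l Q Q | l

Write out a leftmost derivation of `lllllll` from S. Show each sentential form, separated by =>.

S => Qll => lQQll => llQQQll => lllQQll => llllQll => lllllll

S => Qll   [S → Q l l]
Qll => lQQll   [Q → l Q Q]
lQQll => llQQQll   [Q → l Q Q]
llQQQll => lllQQll   [Q → l]
lllQQll => llllQll   [Q → l]
llllQll => lllllll   [Q → l]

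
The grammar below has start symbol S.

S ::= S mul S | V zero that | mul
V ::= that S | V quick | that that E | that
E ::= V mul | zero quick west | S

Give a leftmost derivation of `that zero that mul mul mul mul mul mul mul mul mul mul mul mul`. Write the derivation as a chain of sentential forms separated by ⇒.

S ⇒ S mul S   [S ::= S mul S]
S mul S ⇒ S mul S mul S   [S ::= S mul S]
S mul S mul S ⇒ S mul S mul S mul S   [S ::= S mul S]
S mul S mul S mul S ⇒ V zero that mul S mul S mul S   [S ::= V zero that]
V zero that mul S mul S mul S ⇒ that zero that mul S mul S mul S   [V ::= that]
that zero that mul S mul S mul S ⇒ that zero that mul S mul S mul S mul S   [S ::= S mul S]
that zero that mul S mul S mul S mul S ⇒ that zero that mul S mul S mul S mul S mul S   [S ::= S mul S]
that zero that mul S mul S mul S mul S mul S ⇒ that zero that mul S mul S mul S mul S mul S mul S   [S ::= S mul S]
that zero that mul S mul S mul S mul S mul S mul S ⇒ that zero that mul mul mul S mul S mul S mul S mul S   [S ::= mul]
that zero that mul mul mul S mul S mul S mul S mul S ⇒ that zero that mul mul mul mul mul S mul S mul S mul S   [S ::= mul]
that zero that mul mul mul mul mul S mul S mul S mul S ⇒ that zero that mul mul mul mul mul mul mul S mul S mul S   [S ::= mul]
that zero that mul mul mul mul mul mul mul S mul S mul S ⇒ that zero that mul mul mul mul mul mul mul mul mul S mul S   [S ::= mul]
that zero that mul mul mul mul mul mul mul mul mul S mul S ⇒ that zero that mul mul mul mul mul mul mul mul mul mul mul S   [S ::= mul]
that zero that mul mul mul mul mul mul mul mul mul mul mul S ⇒ that zero that mul mul mul mul mul mul mul mul mul mul mul mul   [S ::= mul]

S ⇒ S mul S ⇒ S mul S mul S ⇒ S mul S mul S mul S ⇒ V zero that mul S mul S mul S ⇒ that zero that mul S mul S mul S ⇒ that zero that mul S mul S mul S mul S ⇒ that zero that mul S mul S mul S mul S mul S ⇒ that zero that mul S mul S mul S mul S mul S mul S ⇒ that zero that mul mul mul S mul S mul S mul S mul S ⇒ that zero that mul mul mul mul mul S mul S mul S mul S ⇒ that zero that mul mul mul mul mul mul mul S mul S mul S ⇒ that zero that mul mul mul mul mul mul mul mul mul S mul S ⇒ that zero that mul mul mul mul mul mul mul mul mul mul mul S ⇒ that zero that mul mul mul mul mul mul mul mul mul mul mul mul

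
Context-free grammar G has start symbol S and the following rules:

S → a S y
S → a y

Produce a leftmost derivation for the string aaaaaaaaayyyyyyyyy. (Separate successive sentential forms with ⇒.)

S ⇒ aSy   [S → a S y]
aSy ⇒ aaSyy   [S → a S y]
aaSyy ⇒ aaaSyyy   [S → a S y]
aaaSyyy ⇒ aaaaSyyyy   [S → a S y]
aaaaSyyyy ⇒ aaaaaSyyyyy   [S → a S y]
aaaaaSyyyyy ⇒ aaaaaaSyyyyyy   [S → a S y]
aaaaaaSyyyyyy ⇒ aaaaaaaSyyyyyyy   [S → a S y]
aaaaaaaSyyyyyyy ⇒ aaaaaaaaSyyyyyyyy   [S → a S y]
aaaaaaaaSyyyyyyyy ⇒ aaaaaaaaayyyyyyyyy   [S → a y]

S ⇒ aSy ⇒ aaSyy ⇒ aaaSyyy ⇒ aaaaSyyyy ⇒ aaaaaSyyyyy ⇒ aaaaaaSyyyyyy ⇒ aaaaaaaSyyyyyyy ⇒ aaaaaaaaSyyyyyyyy ⇒ aaaaaaaaayyyyyyyyy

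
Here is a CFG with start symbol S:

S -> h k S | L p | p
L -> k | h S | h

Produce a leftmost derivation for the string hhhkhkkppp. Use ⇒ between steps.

S ⇒ Lp   [S -> L p]
Lp ⇒ hSp   [L -> h S]
hSp ⇒ hLpp   [S -> L p]
hLpp ⇒ hhSpp   [L -> h S]
hhSpp ⇒ hhhkSpp   [S -> h k S]
hhhkSpp ⇒ hhhkhkSpp   [S -> h k S]
hhhkhkSpp ⇒ hhhkhkLppp   [S -> L p]
hhhkhkLppp ⇒ hhhkhkkppp   [L -> k]

S⇒Lp⇒hSp⇒hLpp⇒hhSpp⇒hhhkSpp⇒hhhkhkSpp⇒hhhkhkLppp⇒hhhkhkkppp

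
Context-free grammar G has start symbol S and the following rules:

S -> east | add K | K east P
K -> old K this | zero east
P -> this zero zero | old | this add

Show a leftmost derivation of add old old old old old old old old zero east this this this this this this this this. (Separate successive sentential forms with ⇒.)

S ⇒ add K ⇒ add old K this ⇒ add old old K this this ⇒ add old old old K this this this ⇒ add old old old old K this this this this ⇒ add old old old old old K this this this this this ⇒ add old old old old old old K this this this this this this ⇒ add old old old old old old old K this this this this this this this ⇒ add old old old old old old old old K this this this this this this this this ⇒ add old old old old old old old old zero east this this this this this this this this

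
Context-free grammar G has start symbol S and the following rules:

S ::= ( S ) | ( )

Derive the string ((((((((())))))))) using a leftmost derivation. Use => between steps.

S => (S)   [S ::= ( S )]
(S) => ((S))   [S ::= ( S )]
((S)) => (((S)))   [S ::= ( S )]
(((S))) => ((((S))))   [S ::= ( S )]
((((S)))) => (((((S)))))   [S ::= ( S )]
(((((S))))) => ((((((S))))))   [S ::= ( S )]
((((((S)))))) => (((((((S)))))))   [S ::= ( S )]
(((((((S))))))) => ((((((((S))))))))   [S ::= ( S )]
((((((((S)))))))) => ((((((((()))))))))   [S ::= ( )]

S => (S) => ((S)) => (((S))) => ((((S)))) => (((((S))))) => ((((((S)))))) => (((((((S))))))) => ((((((((S)))))))) => ((((((((()))))))))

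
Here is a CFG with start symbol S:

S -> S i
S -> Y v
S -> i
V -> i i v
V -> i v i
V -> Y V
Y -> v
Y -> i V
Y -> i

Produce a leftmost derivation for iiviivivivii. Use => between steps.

S => Si => Sii => Yvii => iVvii => iYVvii => iiVVvii => iiYVVvii => iivVVvii => iiviivVvii => iiviivivivii

S => Si   [S -> S i]
Si => Sii   [S -> S i]
Sii => Yvii   [S -> Y v]
Yvii => iVvii   [Y -> i V]
iVvii => iYVvii   [V -> Y V]
iYVvii => iiVVvii   [Y -> i V]
iiVVvii => iiYVVvii   [V -> Y V]
iiYVVvii => iivVVvii   [Y -> v]
iivVVvii => iiviivVvii   [V -> i i v]
iiviivVvii => iiviivivivii   [V -> i v i]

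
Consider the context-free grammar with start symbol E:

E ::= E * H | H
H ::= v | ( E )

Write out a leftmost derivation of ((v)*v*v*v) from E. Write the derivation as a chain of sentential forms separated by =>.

E => H   [E ::= H]
H => (E)   [H ::= ( E )]
(E) => (E*H)   [E ::= E * H]
(E*H) => (E*H*H)   [E ::= E * H]
(E*H*H) => (E*H*H*H)   [E ::= E * H]
(E*H*H*H) => (H*H*H*H)   [E ::= H]
(H*H*H*H) => ((E)*H*H*H)   [H ::= ( E )]
((E)*H*H*H) => ((H)*H*H*H)   [E ::= H]
((H)*H*H*H) => ((v)*H*H*H)   [H ::= v]
((v)*H*H*H) => ((v)*v*H*H)   [H ::= v]
((v)*v*H*H) => ((v)*v*v*H)   [H ::= v]
((v)*v*v*H) => ((v)*v*v*v)   [H ::= v]

E => H => (E) => (E*H) => (E*H*H) => (E*H*H*H) => (H*H*H*H) => ((E)*H*H*H) => ((H)*H*H*H) => ((v)*H*H*H) => ((v)*v*H*H) => ((v)*v*v*H) => ((v)*v*v*v)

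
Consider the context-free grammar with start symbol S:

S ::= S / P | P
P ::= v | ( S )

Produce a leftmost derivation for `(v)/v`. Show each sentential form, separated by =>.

S => S/P => P/P => (S)/P => (P)/P => (v)/P => (v)/v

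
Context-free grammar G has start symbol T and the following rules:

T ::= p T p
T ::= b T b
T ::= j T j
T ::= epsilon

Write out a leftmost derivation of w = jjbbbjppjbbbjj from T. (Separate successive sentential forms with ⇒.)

T⇒jTj⇒jjTjj⇒jjbTbjj⇒jjbbTbbjj⇒jjbbbTbbbjj⇒jjbbbjTjbbbjj⇒jjbbbjpTpjbbbjj⇒jjbbbjppjbbbjj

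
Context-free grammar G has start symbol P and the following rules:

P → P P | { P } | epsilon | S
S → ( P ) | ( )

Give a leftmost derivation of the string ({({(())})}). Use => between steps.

P=>S=>(P)=>({P})=>({S})=>({(P)})=>({({P})})=>({({S})})=>({({(P)})})=>({({(S)})})=>({({(())})})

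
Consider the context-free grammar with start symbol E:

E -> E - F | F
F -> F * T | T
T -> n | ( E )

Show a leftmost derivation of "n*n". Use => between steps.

E=>F=>F*T=>T*T=>n*T=>n*n

E => F   [E -> F]
F => F*T   [F -> F * T]
F*T => T*T   [F -> T]
T*T => n*T   [T -> n]
n*T => n*n   [T -> n]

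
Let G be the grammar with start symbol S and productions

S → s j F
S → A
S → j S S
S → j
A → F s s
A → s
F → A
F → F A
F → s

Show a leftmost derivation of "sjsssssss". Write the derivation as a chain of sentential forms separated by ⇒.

S ⇒ sjF ⇒ sjFA ⇒ sjAA ⇒ sjFssA ⇒ sjFAssA ⇒ sjsAssA ⇒ sjsFssssA ⇒ sjssssssA ⇒ sjsssssss

S ⇒ sjF   [S → s j F]
sjF ⇒ sjFA   [F → F A]
sjFA ⇒ sjAA   [F → A]
sjAA ⇒ sjFssA   [A → F s s]
sjFssA ⇒ sjFAssA   [F → F A]
sjFAssA ⇒ sjsAssA   [F → s]
sjsAssA ⇒ sjsFssssA   [A → F s s]
sjsFssssA ⇒ sjssssssA   [F → s]
sjssssssA ⇒ sjsssssss   [A → s]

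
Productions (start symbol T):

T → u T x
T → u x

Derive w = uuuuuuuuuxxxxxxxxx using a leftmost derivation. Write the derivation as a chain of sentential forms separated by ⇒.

T⇒uTx⇒uuTxx⇒uuuTxxx⇒uuuuTxxxx⇒uuuuuTxxxxx⇒uuuuuuTxxxxxx⇒uuuuuuuTxxxxxxx⇒uuuuuuuuTxxxxxxxx⇒uuuuuuuuuxxxxxxxxx

T ⇒ uTx   [T → u T x]
uTx ⇒ uuTxx   [T → u T x]
uuTxx ⇒ uuuTxxx   [T → u T x]
uuuTxxx ⇒ uuuuTxxxx   [T → u T x]
uuuuTxxxx ⇒ uuuuuTxxxxx   [T → u T x]
uuuuuTxxxxx ⇒ uuuuuuTxxxxxx   [T → u T x]
uuuuuuTxxxxxx ⇒ uuuuuuuTxxxxxxx   [T → u T x]
uuuuuuuTxxxxxxx ⇒ uuuuuuuuTxxxxxxxx   [T → u T x]
uuuuuuuuTxxxxxxxx ⇒ uuuuuuuuuxxxxxxxxx   [T → u x]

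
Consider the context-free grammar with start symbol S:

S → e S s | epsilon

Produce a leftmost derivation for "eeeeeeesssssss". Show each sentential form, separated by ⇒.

S ⇒ eSs ⇒ eeSss ⇒ eeeSsss ⇒ eeeeSssss ⇒ eeeeeSsssss ⇒ eeeeeeSssssss ⇒ eeeeeeeSsssssss ⇒ eeeeeeesssssss

S ⇒ eSs   [S → e S s]
eSs ⇒ eeSss   [S → e S s]
eeSss ⇒ eeeSsss   [S → e S s]
eeeSsss ⇒ eeeeSssss   [S → e S s]
eeeeSssss ⇒ eeeeeSsssss   [S → e S s]
eeeeeSsssss ⇒ eeeeeeSssssss   [S → e S s]
eeeeeeSssssss ⇒ eeeeeeeSsssssss   [S → e S s]
eeeeeeeSsssssss ⇒ eeeeeeesssssss   [S → epsilon]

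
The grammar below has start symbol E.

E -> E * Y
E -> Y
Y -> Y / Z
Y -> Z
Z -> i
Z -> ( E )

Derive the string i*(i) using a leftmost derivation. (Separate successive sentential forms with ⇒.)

E ⇒ E*Y   [E -> E * Y]
E*Y ⇒ Y*Y   [E -> Y]
Y*Y ⇒ Z*Y   [Y -> Z]
Z*Y ⇒ i*Y   [Z -> i]
i*Y ⇒ i*Z   [Y -> Z]
i*Z ⇒ i*(E)   [Z -> ( E )]
i*(E) ⇒ i*(Y)   [E -> Y]
i*(Y) ⇒ i*(Z)   [Y -> Z]
i*(Z) ⇒ i*(i)   [Z -> i]

E ⇒ E*Y ⇒ Y*Y ⇒ Z*Y ⇒ i*Y ⇒ i*Z ⇒ i*(E) ⇒ i*(Y) ⇒ i*(Z) ⇒ i*(i)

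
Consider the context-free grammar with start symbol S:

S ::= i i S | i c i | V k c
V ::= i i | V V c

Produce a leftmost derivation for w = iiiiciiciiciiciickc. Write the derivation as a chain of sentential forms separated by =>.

S => Vkc => VVckc => VVcVckc => VVcVcVckc => VVcVcVcVckc => VVcVcVcVcVckc => iiVcVcVcVcVckc => iiiicVcVcVcVckc => iiiiciicVcVcVckc => iiiiciiciicVcVckc => iiiiciiciiciicVckc => iiiiciiciiciiciickc

S => Vkc   [S ::= V k c]
Vkc => VVckc   [V ::= V V c]
VVckc => VVcVckc   [V ::= V V c]
VVcVckc => VVcVcVckc   [V ::= V V c]
VVcVcVckc => VVcVcVcVckc   [V ::= V V c]
VVcVcVcVckc => VVcVcVcVcVckc   [V ::= V V c]
VVcVcVcVcVckc => iiVcVcVcVcVckc   [V ::= i i]
iiVcVcVcVcVckc => iiiicVcVcVcVckc   [V ::= i i]
iiiicVcVcVcVckc => iiiiciicVcVcVckc   [V ::= i i]
iiiiciicVcVcVckc => iiiiciiciicVcVckc   [V ::= i i]
iiiiciiciicVcVckc => iiiiciiciiciicVckc   [V ::= i i]
iiiiciiciiciicVckc => iiiiciiciiciiciickc   [V ::= i i]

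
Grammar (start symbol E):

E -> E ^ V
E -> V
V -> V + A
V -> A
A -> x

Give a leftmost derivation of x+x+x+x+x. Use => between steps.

E => V   [E -> V]
V => V+A   [V -> V + A]
V+A => V+A+A   [V -> V + A]
V+A+A => V+A+A+A   [V -> V + A]
V+A+A+A => V+A+A+A+A   [V -> V + A]
V+A+A+A+A => A+A+A+A+A   [V -> A]
A+A+A+A+A => x+A+A+A+A   [A -> x]
x+A+A+A+A => x+x+A+A+A   [A -> x]
x+x+A+A+A => x+x+x+A+A   [A -> x]
x+x+x+A+A => x+x+x+x+A   [A -> x]
x+x+x+x+A => x+x+x+x+x   [A -> x]

E => V => V+A => V+A+A => V+A+A+A => V+A+A+A+A => A+A+A+A+A => x+A+A+A+A => x+x+A+A+A => x+x+x+A+A => x+x+x+x+A => x+x+x+x+x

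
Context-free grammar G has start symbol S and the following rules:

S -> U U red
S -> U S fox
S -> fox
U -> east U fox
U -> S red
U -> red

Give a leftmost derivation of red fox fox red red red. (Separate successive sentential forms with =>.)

S => U U red => S red U red => U S fox red U red => red S fox red U red => red fox fox red U red => red fox fox red red red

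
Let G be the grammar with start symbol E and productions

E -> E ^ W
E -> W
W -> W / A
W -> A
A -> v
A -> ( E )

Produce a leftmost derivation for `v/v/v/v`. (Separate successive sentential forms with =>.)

E => W   [E -> W]
W => W/A   [W -> W / A]
W/A => W/A/A   [W -> W / A]
W/A/A => W/A/A/A   [W -> W / A]
W/A/A/A => A/A/A/A   [W -> A]
A/A/A/A => v/A/A/A   [A -> v]
v/A/A/A => v/v/A/A   [A -> v]
v/v/A/A => v/v/v/A   [A -> v]
v/v/v/A => v/v/v/v   [A -> v]

E=>W=>W/A=>W/A/A=>W/A/A/A=>A/A/A/A=>v/A/A/A=>v/v/A/A=>v/v/v/A=>v/v/v/v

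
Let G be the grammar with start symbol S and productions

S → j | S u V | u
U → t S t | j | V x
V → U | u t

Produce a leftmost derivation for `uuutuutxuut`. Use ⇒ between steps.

S ⇒ SuV ⇒ SuVuV ⇒ SuVuVuV ⇒ uuVuVuV ⇒ uuutuVuV ⇒ uuutuUuV ⇒ uuutuVxuV ⇒ uuutuutxuV ⇒ uuutuutxuut

S ⇒ SuV   [S → S u V]
SuV ⇒ SuVuV   [S → S u V]
SuVuV ⇒ SuVuVuV   [S → S u V]
SuVuVuV ⇒ uuVuVuV   [S → u]
uuVuVuV ⇒ uuutuVuV   [V → u t]
uuutuVuV ⇒ uuutuUuV   [V → U]
uuutuUuV ⇒ uuutuVxuV   [U → V x]
uuutuVxuV ⇒ uuutuutxuV   [V → u t]
uuutuutxuV ⇒ uuutuutxuut   [V → u t]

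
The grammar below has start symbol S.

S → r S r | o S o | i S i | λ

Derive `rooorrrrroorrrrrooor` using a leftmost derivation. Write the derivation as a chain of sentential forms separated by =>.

S => rSr => roSor => rooSoor => roooSooor => rooorSrooor => rooorrSrrooor => rooorrrSrrrooor => rooorrrrSrrrrooor => rooorrrrrSrrrrrooor => rooorrrrroSorrrrrooor => rooorrrrroorrrrrooor

S => rSr   [S → r S r]
rSr => roSor   [S → o S o]
roSor => rooSoor   [S → o S o]
rooSoor => roooSooor   [S → o S o]
roooSooor => rooorSrooor   [S → r S r]
rooorSrooor => rooorrSrrooor   [S → r S r]
rooorrSrrooor => rooorrrSrrrooor   [S → r S r]
rooorrrSrrrooor => rooorrrrSrrrrooor   [S → r S r]
rooorrrrSrrrrooor => rooorrrrrSrrrrrooor   [S → r S r]
rooorrrrrSrrrrrooor => rooorrrrroSorrrrrooor   [S → o S o]
rooorrrrroSorrrrrooor => rooorrrrroorrrrrooor   [S → λ]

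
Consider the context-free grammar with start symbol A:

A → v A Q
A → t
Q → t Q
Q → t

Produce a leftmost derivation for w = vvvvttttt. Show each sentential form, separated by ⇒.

A ⇒ vAQ ⇒ vvAQQ ⇒ vvvAQQQ ⇒ vvvvAQQQQ ⇒ vvvvtQQQQ ⇒ vvvvttQQQ ⇒ vvvvtttQQ ⇒ vvvvttttQ ⇒ vvvvttttt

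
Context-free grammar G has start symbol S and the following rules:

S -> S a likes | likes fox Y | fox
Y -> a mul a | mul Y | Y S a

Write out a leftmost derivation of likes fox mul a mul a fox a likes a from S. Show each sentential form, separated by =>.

S => likes fox Y => likes fox Y S a => likes fox mul Y S a => likes fox mul a mul a S a => likes fox mul a mul a S a likes a => likes fox mul a mul a fox a likes a

S => likes fox Y   [S -> likes fox Y]
likes fox Y => likes fox Y S a   [Y -> Y S a]
likes fox Y S a => likes fox mul Y S a   [Y -> mul Y]
likes fox mul Y S a => likes fox mul a mul a S a   [Y -> a mul a]
likes fox mul a mul a S a => likes fox mul a mul a S a likes a   [S -> S a likes]
likes fox mul a mul a S a likes a => likes fox mul a mul a fox a likes a   [S -> fox]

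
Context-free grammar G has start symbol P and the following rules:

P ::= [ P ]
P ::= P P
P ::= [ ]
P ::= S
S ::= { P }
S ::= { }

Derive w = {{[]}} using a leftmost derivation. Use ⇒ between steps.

P ⇒ S ⇒ {P} ⇒ {S} ⇒ {{P}} ⇒ {{[]}}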